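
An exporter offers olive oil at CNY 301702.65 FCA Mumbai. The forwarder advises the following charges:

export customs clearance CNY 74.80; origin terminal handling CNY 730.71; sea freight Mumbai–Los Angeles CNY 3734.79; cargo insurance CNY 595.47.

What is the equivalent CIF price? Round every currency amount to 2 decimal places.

CIF price: CNY 306763.62

Not relevant to the conversion: export clearance — on the seller under both FCA and CIF; already in the FCA price and stays in the CIF price.
From FCA to CIF, the seller additionally bears: origin terminal, freight, insurance.
CIF price = 301702.65 + 730.71 + 3734.79 + 595.47 = 306763.62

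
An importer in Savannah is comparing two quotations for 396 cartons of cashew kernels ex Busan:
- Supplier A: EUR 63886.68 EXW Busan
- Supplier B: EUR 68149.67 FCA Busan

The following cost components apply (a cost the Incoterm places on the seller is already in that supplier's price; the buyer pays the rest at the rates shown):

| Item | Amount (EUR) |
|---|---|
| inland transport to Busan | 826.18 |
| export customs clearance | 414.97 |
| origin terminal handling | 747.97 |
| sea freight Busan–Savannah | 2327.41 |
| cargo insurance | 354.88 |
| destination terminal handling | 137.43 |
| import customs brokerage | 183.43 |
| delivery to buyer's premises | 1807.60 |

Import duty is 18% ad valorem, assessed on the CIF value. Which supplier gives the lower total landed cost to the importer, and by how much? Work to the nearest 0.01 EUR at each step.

Supplier A (EXW):
CIF value = EXW price + inland to port + export clearance + origin terminal + freight + insurance = 63886.68 + 826.18 + 414.97 + 747.97 + 2327.41 + 354.88 = 68558.09
Import duty = 68558.09 × 18% = 12340.46
Buyer bears (A): 826.18 + 414.97 + 747.97 + 2327.41 + 354.88 + 137.43 + 183.43 + 1807.60 = 6799.87
Landed cost (A) = invoice 63886.68 + 6799.87 + duty 12340.46 = 83027.01
Supplier B (FCA):
CIF value = FCA price + origin terminal + freight + insurance = 68149.67 + 747.97 + 2327.41 + 354.88 = 71579.93
Import duty = 71579.93 × 18% = 12884.39
Buyer bears (B): 747.97 + 2327.41 + 354.88 + 137.43 + 183.43 + 1807.60 = 5558.72
Landed cost (B) = invoice 68149.67 + 5558.72 + duty 12884.39 = 86592.78
Difference = |83027.01 − 86592.78| = 3565.77

Supplier A is cheaper by EUR 3565.77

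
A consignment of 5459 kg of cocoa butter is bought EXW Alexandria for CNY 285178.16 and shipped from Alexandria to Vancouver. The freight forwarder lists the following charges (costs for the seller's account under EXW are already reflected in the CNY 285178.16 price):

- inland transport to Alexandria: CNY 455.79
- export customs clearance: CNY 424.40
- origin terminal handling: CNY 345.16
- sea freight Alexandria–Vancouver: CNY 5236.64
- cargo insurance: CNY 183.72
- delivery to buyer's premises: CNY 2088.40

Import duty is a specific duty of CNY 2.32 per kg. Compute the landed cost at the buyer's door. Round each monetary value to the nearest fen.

EXW: the seller makes goods available at their premises; the buyer bears all onward costs.
CIF value = EXW price + inland to port + export clearance + origin terminal + freight + insurance = 285178.16 + 455.79 + 424.40 + 345.16 + 5236.64 + 183.72 = 291823.87
Import duty = 5459 × 2.32 = 12664.88
Buyer bears: inland to port 455.79 + export clearance 424.40 + origin terminal 345.16 + freight 5236.64 + insurance 183.72 + delivery 2088.40 + duty 12664.88 = 21398.99
Landed cost = invoice 285178.16 + 21398.99 = 306577.15

Total landed cost: CNY 306577.15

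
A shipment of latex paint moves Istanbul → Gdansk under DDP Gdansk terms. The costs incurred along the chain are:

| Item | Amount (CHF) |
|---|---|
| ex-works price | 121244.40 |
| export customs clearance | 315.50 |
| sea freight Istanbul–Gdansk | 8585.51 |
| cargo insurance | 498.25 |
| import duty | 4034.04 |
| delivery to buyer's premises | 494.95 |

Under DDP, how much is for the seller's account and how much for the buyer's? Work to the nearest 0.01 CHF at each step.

Seller: CHF 135172.65; buyer: CHF 0.00

DDP: the seller bears all costs including import duty.
Seller's account: goods 121244.40 + export clearance 315.50 + freight 8585.51 + insurance 498.25 + duty 4034.04 + delivery 494.95 = 135172.65
Buyer's account: 0.00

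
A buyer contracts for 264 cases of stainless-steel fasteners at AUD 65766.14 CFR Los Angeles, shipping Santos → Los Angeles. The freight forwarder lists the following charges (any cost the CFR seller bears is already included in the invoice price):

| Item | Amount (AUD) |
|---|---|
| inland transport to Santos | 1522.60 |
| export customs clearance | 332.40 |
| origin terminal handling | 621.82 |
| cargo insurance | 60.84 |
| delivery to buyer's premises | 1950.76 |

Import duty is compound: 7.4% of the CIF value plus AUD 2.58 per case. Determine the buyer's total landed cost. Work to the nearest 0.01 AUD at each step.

CFR: the seller pays costs through ocean freight to the destination port, but not insurance.
Already in the invoice (seller's account under CFR): inland to port, export clearance, origin terminal — exclude.
CIF value = CFR price + insurance = 65766.14 + 60.84 = 65826.98
Ad valorem component: 65826.98 × 7.4% = 4871.20
Specific component: 264 × 2.58 = 681.12
Import duty = 4871.20 + 681.12 = 5552.32
Buyer bears: insurance 60.84 + delivery 1950.76 + duty 5552.32 = 7563.92
Landed cost = invoice 65766.14 + 7563.92 = 73330.06

Total landed cost: AUD 73330.06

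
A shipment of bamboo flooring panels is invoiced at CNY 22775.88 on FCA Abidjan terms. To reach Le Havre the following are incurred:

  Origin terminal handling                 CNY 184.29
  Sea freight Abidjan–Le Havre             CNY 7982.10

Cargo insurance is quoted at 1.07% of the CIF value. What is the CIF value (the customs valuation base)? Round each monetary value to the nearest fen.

CIF value: CNY 31276.93

Let C be the CIF value. C = FCA price + pre-shipment costs + freight + 1.07% × C
C − 1.07% × C = 22775.88 + 184.29 + 7982.10
0.9893 × C = 30942.27
C = 30942.27 / 0.9893 = 31276.93
Insurance premium = 1.07% × 31276.93 = 334.66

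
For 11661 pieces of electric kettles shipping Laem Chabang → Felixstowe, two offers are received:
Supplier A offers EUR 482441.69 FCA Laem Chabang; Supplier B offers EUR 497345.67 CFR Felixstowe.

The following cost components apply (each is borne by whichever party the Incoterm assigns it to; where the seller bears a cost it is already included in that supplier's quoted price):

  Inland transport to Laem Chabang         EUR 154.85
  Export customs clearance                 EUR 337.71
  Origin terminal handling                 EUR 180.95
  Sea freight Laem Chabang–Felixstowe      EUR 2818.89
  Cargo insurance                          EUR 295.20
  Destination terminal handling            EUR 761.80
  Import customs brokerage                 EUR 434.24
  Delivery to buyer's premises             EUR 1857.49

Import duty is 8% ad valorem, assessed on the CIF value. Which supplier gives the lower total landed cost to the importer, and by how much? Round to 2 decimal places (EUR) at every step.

Supplier A is cheaper by EUR 12856.47

Supplier A (FCA):
CIF value = FCA price + origin terminal + freight + insurance = 482441.69 + 180.95 + 2818.89 + 295.20 = 485736.73
Import duty = 485736.73 × 8% = 38858.94
Buyer bears (A): 180.95 + 2818.89 + 295.20 + 761.80 + 434.24 + 1857.49 = 6348.57
Landed cost (A) = invoice 482441.69 + 6348.57 + duty 38858.94 = 527649.20
Supplier B (CFR):
CIF value = CFR price + insurance = 497345.67 + 295.20 = 497640.87
Import duty = 497640.87 × 8% = 39811.27
Buyer bears (B): 295.20 + 761.80 + 434.24 + 1857.49 = 3348.73
Landed cost (B) = invoice 497345.67 + 3348.73 + duty 39811.27 = 540505.67
Difference = |527649.20 − 540505.67| = 12856.47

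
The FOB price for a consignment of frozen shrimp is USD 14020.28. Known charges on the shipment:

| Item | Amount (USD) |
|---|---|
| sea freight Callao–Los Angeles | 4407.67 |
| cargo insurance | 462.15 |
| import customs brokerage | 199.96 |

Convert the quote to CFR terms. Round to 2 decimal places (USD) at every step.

Not relevant to the conversion: insurance, brokerage — on the buyer under both terms; not part of either seller's price.
From FOB to CFR, the seller additionally bears: freight.
CFR price = 14020.28 + 4407.67 = 18427.95

CFR price: USD 18427.95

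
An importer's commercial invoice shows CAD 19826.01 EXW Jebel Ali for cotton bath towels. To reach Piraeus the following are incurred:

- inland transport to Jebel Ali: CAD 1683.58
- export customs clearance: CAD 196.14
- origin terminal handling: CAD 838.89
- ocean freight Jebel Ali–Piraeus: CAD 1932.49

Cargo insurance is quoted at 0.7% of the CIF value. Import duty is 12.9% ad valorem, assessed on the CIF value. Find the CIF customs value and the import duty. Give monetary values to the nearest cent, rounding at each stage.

Let C be the CIF value. C = EXW price + pre-shipment costs + freight + 0.7% × C
C − 0.7% × C = 19826.01 + 1683.58 + 196.14 + 838.89 + 1932.49
0.993 × C = 24477.11
C = 24477.11 / 0.993 = 24649.66
Insurance premium = 0.7% × 24649.66 = 172.55
Import duty = 24649.66 × 12.9% = 3179.81

CIF value: CAD 24649.66; import duty: CAD 3179.81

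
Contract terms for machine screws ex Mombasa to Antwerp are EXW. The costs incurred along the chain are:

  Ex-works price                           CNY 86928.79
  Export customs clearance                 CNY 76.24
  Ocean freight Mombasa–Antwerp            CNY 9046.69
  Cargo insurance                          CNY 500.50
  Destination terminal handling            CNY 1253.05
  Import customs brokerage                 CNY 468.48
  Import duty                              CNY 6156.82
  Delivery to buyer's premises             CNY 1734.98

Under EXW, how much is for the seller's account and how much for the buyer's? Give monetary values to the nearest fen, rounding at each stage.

Seller: CNY 86928.79; buyer: CNY 19236.76

EXW: the seller makes goods available at their premises; the buyer bears all onward costs.
Seller's account: goods 86928.79 = 86928.79
Buyer's account: export clearance 76.24 + freight 9046.69 + insurance 500.50 + destination terminal 1253.05 + brokerage 468.48 + duty 6156.82 + delivery 1734.98 = 19236.76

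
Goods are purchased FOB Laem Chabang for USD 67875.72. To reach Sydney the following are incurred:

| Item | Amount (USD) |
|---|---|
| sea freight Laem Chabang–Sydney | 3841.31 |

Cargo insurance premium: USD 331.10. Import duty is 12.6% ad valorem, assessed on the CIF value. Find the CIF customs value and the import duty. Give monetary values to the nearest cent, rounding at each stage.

CIF = FOB price + freight + insurance
CIF = 67875.72 + 3841.31 + 331.10 = 72048.13
Import duty = 72048.13 × 12.6% = 9078.06

CIF value: USD 72048.13; import duty: USD 9078.06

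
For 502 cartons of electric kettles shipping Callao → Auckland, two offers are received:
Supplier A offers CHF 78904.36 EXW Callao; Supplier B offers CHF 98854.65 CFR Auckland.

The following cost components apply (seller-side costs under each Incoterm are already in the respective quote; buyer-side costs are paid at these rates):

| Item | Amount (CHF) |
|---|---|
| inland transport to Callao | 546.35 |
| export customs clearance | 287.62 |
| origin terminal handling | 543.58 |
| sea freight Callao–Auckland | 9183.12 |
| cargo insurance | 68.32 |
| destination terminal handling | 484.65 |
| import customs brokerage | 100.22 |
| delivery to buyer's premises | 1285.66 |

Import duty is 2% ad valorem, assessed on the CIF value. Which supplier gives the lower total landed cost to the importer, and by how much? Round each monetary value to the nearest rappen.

Supplier A is cheaper by CHF 9577.41

Supplier A (EXW):
CIF value = EXW price + inland to port + export clearance + origin terminal + freight + insurance = 78904.36 + 546.35 + 287.62 + 543.58 + 9183.12 + 68.32 = 89533.35
Import duty = 89533.35 × 2% = 1790.67
Buyer bears (A): 546.35 + 287.62 + 543.58 + 9183.12 + 68.32 + 484.65 + 100.22 + 1285.66 = 12499.52
Landed cost (A) = invoice 78904.36 + 12499.52 + duty 1790.67 = 93194.55
Supplier B (CFR):
CIF value = CFR price + insurance = 98854.65 + 68.32 = 98922.97
Import duty = 98922.97 × 2% = 1978.46
Buyer bears (B): 68.32 + 484.65 + 100.22 + 1285.66 = 1938.85
Landed cost (B) = invoice 98854.65 + 1938.85 + duty 1978.46 = 102771.96
Difference = |93194.55 − 102771.96| = 9577.41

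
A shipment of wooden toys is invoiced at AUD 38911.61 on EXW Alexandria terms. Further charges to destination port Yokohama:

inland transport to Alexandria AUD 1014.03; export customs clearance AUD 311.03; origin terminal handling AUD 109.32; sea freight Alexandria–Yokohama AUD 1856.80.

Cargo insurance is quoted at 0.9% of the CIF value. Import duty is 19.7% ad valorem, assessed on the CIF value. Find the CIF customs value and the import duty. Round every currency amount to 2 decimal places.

CIF value: AUD 42586.06; import duty: AUD 8389.45

Let C be the CIF value. C = EXW price + pre-shipment costs + freight + 0.9% × C
C − 0.9% × C = 38911.61 + 1014.03 + 311.03 + 109.32 + 1856.80
0.991 × C = 42202.79
C = 42202.79 / 0.991 = 42586.06
Insurance premium = 0.9% × 42586.06 = 383.27
Import duty = 42586.06 × 19.7% = 8389.45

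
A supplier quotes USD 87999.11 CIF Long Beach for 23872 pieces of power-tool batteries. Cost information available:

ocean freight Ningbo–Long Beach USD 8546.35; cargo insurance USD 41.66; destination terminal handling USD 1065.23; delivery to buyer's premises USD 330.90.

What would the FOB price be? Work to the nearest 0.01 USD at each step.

FOB price: USD 79411.10

Not relevant to the conversion: destination terminal, delivery — on the buyer under both terms; not part of either seller's price.
From CIF to FOB, the seller no longer bears: freight, insurance.
FOB price = 87999.11 − 8546.35 − 41.66 = 79411.10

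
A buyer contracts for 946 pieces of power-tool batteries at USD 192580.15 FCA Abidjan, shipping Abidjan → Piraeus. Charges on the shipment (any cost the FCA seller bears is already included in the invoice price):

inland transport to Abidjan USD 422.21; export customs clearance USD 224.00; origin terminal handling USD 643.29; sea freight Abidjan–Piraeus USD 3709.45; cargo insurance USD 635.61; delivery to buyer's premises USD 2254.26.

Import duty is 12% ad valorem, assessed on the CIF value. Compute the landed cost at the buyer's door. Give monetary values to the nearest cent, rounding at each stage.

FCA: the seller delivers export-cleared goods to the carrier; the buyer bears costs from that point.
Already in the invoice (seller's account under FCA): inland to port, export clearance — exclude.
CIF value = FCA price + origin terminal + freight + insurance = 192580.15 + 643.29 + 3709.45 + 635.61 = 197568.50
Import duty = 197568.50 × 12% = 23708.22
Buyer bears: origin terminal 643.29 + freight 3709.45 + insurance 635.61 + delivery 2254.26 + duty 23708.22 = 30950.83
Landed cost = invoice 192580.15 + 30950.83 = 223530.98

Total landed cost: USD 223530.98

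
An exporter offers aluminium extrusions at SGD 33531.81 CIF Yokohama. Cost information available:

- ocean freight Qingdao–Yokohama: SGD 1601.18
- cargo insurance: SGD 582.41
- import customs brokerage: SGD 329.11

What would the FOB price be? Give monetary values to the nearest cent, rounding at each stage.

Not relevant to the conversion: brokerage — on the buyer under both terms; not part of either seller's price.
From CIF to FOB, the seller no longer bears: freight, insurance.
FOB price = 33531.81 − 1601.18 − 582.41 = 31348.22

FOB price: SGD 31348.22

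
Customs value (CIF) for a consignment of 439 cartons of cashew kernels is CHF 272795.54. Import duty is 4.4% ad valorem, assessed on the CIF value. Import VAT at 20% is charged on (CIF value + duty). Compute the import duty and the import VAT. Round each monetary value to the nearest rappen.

Import duty = 272795.54 × 4.4% = 12003.00
VAT base = CIF + duty = 272795.54 + 12003.00 = 284798.54
Import VAT = 284798.54 × 20% = 56959.71

Import duty: CHF 12003.00; import VAT: CHF 56959.71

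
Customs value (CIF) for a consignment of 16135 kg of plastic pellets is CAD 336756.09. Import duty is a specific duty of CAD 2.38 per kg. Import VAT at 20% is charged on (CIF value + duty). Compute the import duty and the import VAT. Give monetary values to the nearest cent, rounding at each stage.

Import duty = 16135 × 2.38 = 38401.30
VAT base = CIF + duty = 336756.09 + 38401.30 = 375157.39
Import VAT = 375157.39 × 20% = 75031.48

Import duty: CAD 38401.30; import VAT: CAD 75031.48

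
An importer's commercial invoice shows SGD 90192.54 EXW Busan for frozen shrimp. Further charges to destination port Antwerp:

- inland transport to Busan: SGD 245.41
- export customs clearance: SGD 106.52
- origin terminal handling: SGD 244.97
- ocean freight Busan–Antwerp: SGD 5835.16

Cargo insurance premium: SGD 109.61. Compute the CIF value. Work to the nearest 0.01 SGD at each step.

CIF = EXW price + pre-shipment costs + freight + insurance
CIF = 90192.54 + 245.41 + 106.52 + 244.97 + 5835.16 + 109.61 = 96734.21

CIF value: SGD 96734.21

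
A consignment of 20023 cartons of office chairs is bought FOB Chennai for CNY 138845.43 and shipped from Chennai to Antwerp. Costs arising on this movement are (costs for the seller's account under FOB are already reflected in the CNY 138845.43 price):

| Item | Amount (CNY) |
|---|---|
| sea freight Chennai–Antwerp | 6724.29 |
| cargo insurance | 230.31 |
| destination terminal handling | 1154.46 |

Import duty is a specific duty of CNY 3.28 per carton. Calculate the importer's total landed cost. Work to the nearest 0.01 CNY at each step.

Total landed cost: CNY 212629.93

FOB: the seller bears costs until goods are on board at the origin port; the buyer bears freight, insurance and all costs thereafter.
CIF value = FOB price + freight + insurance = 138845.43 + 6724.29 + 230.31 = 145800.03
Import duty = 20023 × 3.28 = 65675.44
Buyer bears: freight 6724.29 + insurance 230.31 + destination terminal 1154.46 + duty 65675.44 = 73784.50
Landed cost = invoice 138845.43 + 73784.50 = 212629.93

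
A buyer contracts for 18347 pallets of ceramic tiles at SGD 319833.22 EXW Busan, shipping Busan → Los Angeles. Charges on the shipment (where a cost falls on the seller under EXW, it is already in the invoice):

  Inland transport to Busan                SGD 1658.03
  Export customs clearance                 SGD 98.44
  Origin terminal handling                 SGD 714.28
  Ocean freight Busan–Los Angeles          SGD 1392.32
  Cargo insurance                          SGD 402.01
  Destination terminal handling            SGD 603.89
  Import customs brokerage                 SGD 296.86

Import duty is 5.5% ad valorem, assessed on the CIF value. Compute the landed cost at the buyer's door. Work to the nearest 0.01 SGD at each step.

EXW: the seller makes goods available at their premises; the buyer bears all onward costs.
CIF value = EXW price + inland to port + export clearance + origin terminal + freight + insurance = 319833.22 + 1658.03 + 98.44 + 714.28 + 1392.32 + 402.01 = 324098.30
Import duty = 324098.30 × 5.5% = 17825.41
Buyer bears: inland to port 1658.03 + export clearance 98.44 + origin terminal 714.28 + freight 1392.32 + insurance 402.01 + destination terminal 603.89 + brokerage 296.86 + duty 17825.41 = 22991.24
Landed cost = invoice 319833.22 + 22991.24 = 342824.46

Total landed cost: SGD 342824.46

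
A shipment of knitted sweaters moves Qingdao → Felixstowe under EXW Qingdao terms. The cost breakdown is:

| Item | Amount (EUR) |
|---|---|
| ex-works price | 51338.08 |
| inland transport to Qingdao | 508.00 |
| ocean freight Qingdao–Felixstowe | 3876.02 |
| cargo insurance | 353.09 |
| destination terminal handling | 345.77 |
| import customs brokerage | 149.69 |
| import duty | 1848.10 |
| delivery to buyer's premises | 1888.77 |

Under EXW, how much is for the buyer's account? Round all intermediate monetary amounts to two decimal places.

Buyer's account: EUR 8969.44

EXW: the seller makes goods available at their premises; the buyer bears all onward costs.
Seller's account: goods 51338.08 = 51338.08
Buyer's account: inland to port 508.00 + freight 3876.02 + insurance 353.09 + destination terminal 345.77 + brokerage 149.69 + duty 1848.10 + delivery 1888.77 = 8969.44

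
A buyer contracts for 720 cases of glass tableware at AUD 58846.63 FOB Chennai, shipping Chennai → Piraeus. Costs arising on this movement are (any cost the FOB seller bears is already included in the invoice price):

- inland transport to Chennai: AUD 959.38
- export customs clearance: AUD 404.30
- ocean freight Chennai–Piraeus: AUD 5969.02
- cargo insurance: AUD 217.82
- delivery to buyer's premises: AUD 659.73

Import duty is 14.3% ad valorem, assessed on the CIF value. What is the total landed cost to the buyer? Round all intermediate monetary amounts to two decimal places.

FOB: the seller bears costs until goods are on board at the origin port; the buyer bears freight, insurance and all costs thereafter.
Already in the invoice (seller's account under FOB): inland to port, export clearance — exclude.
CIF value = FOB price + freight + insurance = 58846.63 + 5969.02 + 217.82 = 65033.47
Import duty = 65033.47 × 14.3% = 9299.79
Buyer bears: freight 5969.02 + insurance 217.82 + delivery 659.73 + duty 9299.79 = 16146.36
Landed cost = invoice 58846.63 + 16146.36 = 74992.99

Total landed cost: AUD 74992.99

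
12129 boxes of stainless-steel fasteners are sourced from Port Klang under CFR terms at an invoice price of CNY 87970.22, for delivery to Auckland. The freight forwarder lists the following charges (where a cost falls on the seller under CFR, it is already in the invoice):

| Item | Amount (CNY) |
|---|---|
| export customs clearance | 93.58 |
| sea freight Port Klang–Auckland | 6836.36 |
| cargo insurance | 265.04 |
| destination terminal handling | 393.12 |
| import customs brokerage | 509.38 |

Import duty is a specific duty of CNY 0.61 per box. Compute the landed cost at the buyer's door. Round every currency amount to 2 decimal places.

CFR: the seller pays costs through ocean freight to the destination port, but not insurance.
Already in the invoice (seller's account under CFR): export clearance, freight — exclude.
CIF value = CFR price + insurance = 87970.22 + 265.04 = 88235.26
Import duty = 12129 × 0.61 = 7398.69
Buyer bears: insurance 265.04 + destination terminal 393.12 + brokerage 509.38 + duty 7398.69 = 8566.23
Landed cost = invoice 87970.22 + 8566.23 = 96536.45

Total landed cost: CNY 96536.45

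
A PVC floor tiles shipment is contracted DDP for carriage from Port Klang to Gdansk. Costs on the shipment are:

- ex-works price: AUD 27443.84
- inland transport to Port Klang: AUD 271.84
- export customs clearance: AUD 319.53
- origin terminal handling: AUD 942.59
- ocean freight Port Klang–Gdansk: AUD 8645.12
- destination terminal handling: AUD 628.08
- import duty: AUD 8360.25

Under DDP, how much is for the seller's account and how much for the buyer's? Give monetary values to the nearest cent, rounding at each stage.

DDP: the seller bears all costs including import duty.
Seller's account: goods 27443.84 + inland to port 271.84 + export clearance 319.53 + origin terminal 942.59 + freight 8645.12 + destination terminal 628.08 + duty 8360.25 = 46611.25
Buyer's account: 0.00

Seller: AUD 46611.25; buyer: AUD 0.00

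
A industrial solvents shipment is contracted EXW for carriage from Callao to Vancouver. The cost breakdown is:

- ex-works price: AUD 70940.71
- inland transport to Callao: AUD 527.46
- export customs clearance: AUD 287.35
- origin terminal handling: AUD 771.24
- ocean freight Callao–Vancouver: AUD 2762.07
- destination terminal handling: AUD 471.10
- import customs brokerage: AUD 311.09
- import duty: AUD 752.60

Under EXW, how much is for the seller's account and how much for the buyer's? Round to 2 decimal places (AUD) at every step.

Seller: AUD 70940.71; buyer: AUD 5882.91

EXW: the seller makes goods available at their premises; the buyer bears all onward costs.
Seller's account: goods 70940.71 = 70940.71
Buyer's account: inland to port 527.46 + export clearance 287.35 + origin terminal 771.24 + freight 2762.07 + destination terminal 471.10 + brokerage 311.09 + duty 752.60 = 5882.91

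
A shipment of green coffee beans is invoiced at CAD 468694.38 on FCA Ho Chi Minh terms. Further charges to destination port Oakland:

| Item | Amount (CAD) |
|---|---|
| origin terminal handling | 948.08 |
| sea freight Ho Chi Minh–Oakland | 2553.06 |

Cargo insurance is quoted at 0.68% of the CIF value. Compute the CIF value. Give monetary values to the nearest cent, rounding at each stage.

CIF value: CAD 475428.43

Let C be the CIF value. C = FCA price + pre-shipment costs + freight + 0.68% × C
C − 0.68% × C = 468694.38 + 948.08 + 2553.06
0.9932 × C = 472195.52
C = 472195.52 / 0.9932 = 475428.43
Insurance premium = 0.68% × 475428.43 = 3232.91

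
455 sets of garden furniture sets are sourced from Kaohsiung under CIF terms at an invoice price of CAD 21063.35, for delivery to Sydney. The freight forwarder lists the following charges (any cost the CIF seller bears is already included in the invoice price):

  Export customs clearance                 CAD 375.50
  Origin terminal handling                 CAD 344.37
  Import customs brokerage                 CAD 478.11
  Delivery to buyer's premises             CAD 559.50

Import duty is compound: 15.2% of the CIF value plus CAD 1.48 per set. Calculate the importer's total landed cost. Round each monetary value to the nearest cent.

Total landed cost: CAD 25975.99

CIF: the seller pays costs through ocean freight and marine insurance to the destination port.
Already in the invoice (seller's account under CIF): export clearance, origin terminal — exclude.
The CIF price already equals the CIF value: 21063.35
Ad valorem component: 21063.35 × 15.2% = 3201.63
Specific component: 455 × 1.48 = 673.40
Import duty = 3201.63 + 673.40 = 3875.03
Buyer bears: brokerage 478.11 + delivery 559.50 + duty 3875.03 = 4912.64
Landed cost = invoice 21063.35 + 4912.64 = 25975.99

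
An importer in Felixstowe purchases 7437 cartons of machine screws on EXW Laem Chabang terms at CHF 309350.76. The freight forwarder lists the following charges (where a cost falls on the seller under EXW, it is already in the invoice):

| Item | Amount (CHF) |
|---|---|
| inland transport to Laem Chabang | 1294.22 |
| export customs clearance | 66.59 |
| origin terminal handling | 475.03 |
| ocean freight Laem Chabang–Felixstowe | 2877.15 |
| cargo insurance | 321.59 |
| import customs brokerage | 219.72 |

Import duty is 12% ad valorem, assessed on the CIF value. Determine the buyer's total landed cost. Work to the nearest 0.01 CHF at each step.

Total landed cost: CHF 352331.30

EXW: the seller makes goods available at their premises; the buyer bears all onward costs.
CIF value = EXW price + inland to port + export clearance + origin terminal + freight + insurance = 309350.76 + 1294.22 + 66.59 + 475.03 + 2877.15 + 321.59 = 314385.34
Import duty = 314385.34 × 12% = 37726.24
Buyer bears: inland to port 1294.22 + export clearance 66.59 + origin terminal 475.03 + freight 2877.15 + insurance 321.59 + brokerage 219.72 + duty 37726.24 = 42980.54
Landed cost = invoice 309350.76 + 42980.54 = 352331.30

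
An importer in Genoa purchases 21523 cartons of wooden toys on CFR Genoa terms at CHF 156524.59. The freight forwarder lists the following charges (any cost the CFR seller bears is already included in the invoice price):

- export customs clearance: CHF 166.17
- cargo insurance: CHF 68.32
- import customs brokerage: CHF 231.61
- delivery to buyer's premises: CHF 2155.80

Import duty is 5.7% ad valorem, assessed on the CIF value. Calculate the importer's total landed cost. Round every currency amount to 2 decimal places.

CFR: the seller pays costs through ocean freight to the destination port, but not insurance.
Already in the invoice (seller's account under CFR): export clearance — exclude.
CIF value = CFR price + insurance = 156524.59 + 68.32 = 156592.91
Import duty = 156592.91 × 5.7% = 8925.80
Buyer bears: insurance 68.32 + brokerage 231.61 + delivery 2155.80 + duty 8925.80 = 11381.53
Landed cost = invoice 156524.59 + 11381.53 = 167906.12

Total landed cost: CHF 167906.12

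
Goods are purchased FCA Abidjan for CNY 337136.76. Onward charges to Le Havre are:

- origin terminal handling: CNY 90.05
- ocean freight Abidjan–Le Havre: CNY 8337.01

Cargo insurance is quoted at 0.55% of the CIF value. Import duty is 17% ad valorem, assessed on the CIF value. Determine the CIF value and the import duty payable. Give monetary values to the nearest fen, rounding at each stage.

Let C be the CIF value. C = FCA price + pre-shipment costs + freight + 0.55% × C
C − 0.55% × C = 337136.76 + 90.05 + 8337.01
0.9945 × C = 345563.82
C = 345563.82 / 0.9945 = 347474.93
Insurance premium = 0.55% × 347474.93 = 1911.11
Import duty = 347474.93 × 17% = 59070.74

CIF value: CNY 347474.93; import duty: CNY 59070.74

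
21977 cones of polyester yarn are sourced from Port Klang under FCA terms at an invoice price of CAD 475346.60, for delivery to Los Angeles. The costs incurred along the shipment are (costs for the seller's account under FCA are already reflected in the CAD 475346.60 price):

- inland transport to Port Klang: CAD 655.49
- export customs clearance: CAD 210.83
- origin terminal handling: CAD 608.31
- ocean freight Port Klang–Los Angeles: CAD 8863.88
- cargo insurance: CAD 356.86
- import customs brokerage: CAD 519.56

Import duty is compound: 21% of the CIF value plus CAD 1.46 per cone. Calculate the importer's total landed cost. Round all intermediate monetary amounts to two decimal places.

Total landed cost: CAD 619668.52

FCA: the seller delivers export-cleared goods to the carrier; the buyer bears costs from that point.
Already in the invoice (seller's account under FCA): inland to port, export clearance — exclude.
CIF value = FCA price + origin terminal + freight + insurance = 475346.60 + 608.31 + 8863.88 + 356.86 = 485175.65
Ad valorem component: 485175.65 × 21% = 101886.89
Specific component: 21977 × 1.46 = 32086.42
Import duty = 101886.89 + 32086.42 = 133973.31
Buyer bears: origin terminal 608.31 + freight 8863.88 + insurance 356.86 + brokerage 519.56 + duty 133973.31 = 144321.92
Landed cost = invoice 475346.60 + 144321.92 = 619668.52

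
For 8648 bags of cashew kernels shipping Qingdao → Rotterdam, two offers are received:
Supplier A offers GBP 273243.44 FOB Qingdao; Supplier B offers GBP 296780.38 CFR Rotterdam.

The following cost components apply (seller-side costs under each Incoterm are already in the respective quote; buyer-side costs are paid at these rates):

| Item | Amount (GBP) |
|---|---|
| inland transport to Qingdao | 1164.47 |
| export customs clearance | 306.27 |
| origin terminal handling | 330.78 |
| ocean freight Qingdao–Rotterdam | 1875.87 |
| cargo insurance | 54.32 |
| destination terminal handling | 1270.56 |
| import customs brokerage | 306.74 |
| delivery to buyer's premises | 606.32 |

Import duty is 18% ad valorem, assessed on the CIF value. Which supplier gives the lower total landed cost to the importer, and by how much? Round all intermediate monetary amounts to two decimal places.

Supplier A (FOB):
CIF value = FOB price + freight + insurance = 273243.44 + 1875.87 + 54.32 = 275173.63
Import duty = 275173.63 × 18% = 49531.25
Buyer bears (A): 1875.87 + 54.32 + 1270.56 + 306.74 + 606.32 = 4113.81
Landed cost (A) = invoice 273243.44 + 4113.81 + duty 49531.25 = 326888.50
Supplier B (CFR):
CIF value = CFR price + insurance = 296780.38 + 54.32 = 296834.70
Import duty = 296834.70 × 18% = 53430.25
Buyer bears (B): 54.32 + 1270.56 + 306.74 + 606.32 = 2237.94
Landed cost (B) = invoice 296780.38 + 2237.94 + duty 53430.25 = 352448.57
Difference = |326888.50 − 352448.57| = 25560.07

Supplier A is cheaper by GBP 25560.07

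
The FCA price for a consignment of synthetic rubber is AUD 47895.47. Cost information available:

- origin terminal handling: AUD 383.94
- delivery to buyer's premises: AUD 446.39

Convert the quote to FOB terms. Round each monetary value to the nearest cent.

FOB price: AUD 48279.41

Not relevant to the conversion: delivery — on the buyer under both terms; not part of either seller's price.
From FCA to FOB, the seller additionally bears: origin terminal.
FOB price = 47895.47 + 383.94 = 48279.41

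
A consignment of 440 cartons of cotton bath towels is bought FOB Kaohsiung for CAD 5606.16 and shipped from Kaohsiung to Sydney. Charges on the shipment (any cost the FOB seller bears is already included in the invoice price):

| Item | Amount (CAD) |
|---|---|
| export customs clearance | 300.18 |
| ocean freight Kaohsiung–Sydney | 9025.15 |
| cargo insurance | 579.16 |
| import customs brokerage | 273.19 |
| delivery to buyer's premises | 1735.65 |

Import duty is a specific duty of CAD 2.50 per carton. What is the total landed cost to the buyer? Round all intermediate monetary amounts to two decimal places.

FOB: the seller bears costs until goods are on board at the origin port; the buyer bears freight, insurance and all costs thereafter.
Already in the invoice (seller's account under FOB): export clearance — exclude.
CIF value = FOB price + freight + insurance = 5606.16 + 9025.15 + 579.16 = 15210.47
Import duty = 440 × 2.50 = 1100.00
Buyer bears: freight 9025.15 + insurance 579.16 + brokerage 273.19 + delivery 1735.65 + duty 1100.00 = 12713.15
Landed cost = invoice 5606.16 + 12713.15 = 18319.31

Total landed cost: CAD 18319.31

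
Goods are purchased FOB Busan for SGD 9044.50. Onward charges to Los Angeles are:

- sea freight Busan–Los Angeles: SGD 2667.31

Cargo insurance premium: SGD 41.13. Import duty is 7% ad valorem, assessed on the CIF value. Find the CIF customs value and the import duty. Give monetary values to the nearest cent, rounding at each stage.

CIF = FOB price + freight + insurance
CIF = 9044.50 + 2667.31 + 41.13 = 11752.94
Import duty = 11752.94 × 7% = 822.71

CIF value: SGD 11752.94; import duty: SGD 822.71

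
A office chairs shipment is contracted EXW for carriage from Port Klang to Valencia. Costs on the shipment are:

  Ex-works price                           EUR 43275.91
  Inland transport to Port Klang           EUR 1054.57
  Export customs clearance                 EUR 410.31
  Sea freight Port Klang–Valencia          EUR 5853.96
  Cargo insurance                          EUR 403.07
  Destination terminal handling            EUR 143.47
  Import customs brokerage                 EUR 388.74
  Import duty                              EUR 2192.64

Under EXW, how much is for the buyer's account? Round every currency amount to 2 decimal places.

Buyer's account: EUR 10446.76

EXW: the seller makes goods available at their premises; the buyer bears all onward costs.
Seller's account: goods 43275.91 = 43275.91
Buyer's account: inland to port 1054.57 + export clearance 410.31 + freight 5853.96 + insurance 403.07 + destination terminal 143.47 + brokerage 388.74 + duty 2192.64 = 10446.76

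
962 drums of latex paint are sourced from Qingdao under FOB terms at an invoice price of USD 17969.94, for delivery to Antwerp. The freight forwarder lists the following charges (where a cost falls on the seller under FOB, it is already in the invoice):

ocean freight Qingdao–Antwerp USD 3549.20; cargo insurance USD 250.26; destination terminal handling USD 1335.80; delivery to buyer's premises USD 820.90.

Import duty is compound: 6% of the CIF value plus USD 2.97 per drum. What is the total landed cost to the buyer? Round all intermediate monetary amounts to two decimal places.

FOB: the seller bears costs until goods are on board at the origin port; the buyer bears freight, insurance and all costs thereafter.
CIF value = FOB price + freight + insurance = 17969.94 + 3549.20 + 250.26 = 21769.40
Ad valorem component: 21769.40 × 6% = 1306.16
Specific component: 962 × 2.97 = 2857.14
Import duty = 1306.16 + 2857.14 = 4163.30
Buyer bears: freight 3549.20 + insurance 250.26 + destination terminal 1335.80 + delivery 820.90 + duty 4163.30 = 10119.46
Landed cost = invoice 17969.94 + 10119.46 = 28089.40

Total landed cost: USD 28089.40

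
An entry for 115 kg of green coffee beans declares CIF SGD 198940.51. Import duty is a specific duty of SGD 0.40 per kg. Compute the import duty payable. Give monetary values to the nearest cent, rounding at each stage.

Import duty = 115 × 0.40 = 46.00

Import duty: SGD 46.00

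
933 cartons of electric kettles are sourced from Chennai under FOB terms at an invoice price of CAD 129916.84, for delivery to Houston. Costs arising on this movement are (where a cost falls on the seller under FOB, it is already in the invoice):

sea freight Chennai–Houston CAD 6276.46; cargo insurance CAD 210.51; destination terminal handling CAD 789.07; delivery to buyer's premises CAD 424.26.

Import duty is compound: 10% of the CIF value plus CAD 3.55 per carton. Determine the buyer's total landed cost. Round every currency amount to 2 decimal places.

Total landed cost: CAD 154569.67

FOB: the seller bears costs until goods are on board at the origin port; the buyer bears freight, insurance and all costs thereafter.
CIF value = FOB price + freight + insurance = 129916.84 + 6276.46 + 210.51 = 136403.81
Ad valorem component: 136403.81 × 10% = 13640.38
Specific component: 933 × 3.55 = 3312.15
Import duty = 13640.38 + 3312.15 = 16952.53
Buyer bears: freight 6276.46 + insurance 210.51 + destination terminal 789.07 + delivery 424.26 + duty 16952.53 = 24652.83
Landed cost = invoice 129916.84 + 24652.83 = 154569.67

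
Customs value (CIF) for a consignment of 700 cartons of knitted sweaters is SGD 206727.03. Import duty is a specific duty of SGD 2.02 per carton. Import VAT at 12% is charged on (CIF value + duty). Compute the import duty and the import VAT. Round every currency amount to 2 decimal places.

Import duty = 700 × 2.02 = 1414.00
VAT base = CIF + duty = 206727.03 + 1414.00 = 208141.03
Import VAT = 208141.03 × 12% = 24976.92

Import duty: SGD 1414.00; import VAT: SGD 24976.92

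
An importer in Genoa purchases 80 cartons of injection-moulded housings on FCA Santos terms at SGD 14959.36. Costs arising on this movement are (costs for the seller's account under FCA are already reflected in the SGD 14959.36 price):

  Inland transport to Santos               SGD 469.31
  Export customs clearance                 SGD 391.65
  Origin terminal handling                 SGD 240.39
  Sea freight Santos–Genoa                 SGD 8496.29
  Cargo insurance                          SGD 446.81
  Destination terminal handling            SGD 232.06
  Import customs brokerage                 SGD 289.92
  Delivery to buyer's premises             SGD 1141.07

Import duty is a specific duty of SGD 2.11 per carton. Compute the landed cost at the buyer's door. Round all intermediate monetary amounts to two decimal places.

FCA: the seller delivers export-cleared goods to the carrier; the buyer bears costs from that point.
Already in the invoice (seller's account under FCA): inland to port, export clearance — exclude.
CIF value = FCA price + origin terminal + freight + insurance = 14959.36 + 240.39 + 8496.29 + 446.81 = 24142.85
Import duty = 80 × 2.11 = 168.80
Buyer bears: origin terminal 240.39 + freight 8496.29 + insurance 446.81 + destination terminal 232.06 + brokerage 289.92 + delivery 1141.07 + duty 168.80 = 11015.34
Landed cost = invoice 14959.36 + 11015.34 = 25974.70

Total landed cost: SGD 25974.70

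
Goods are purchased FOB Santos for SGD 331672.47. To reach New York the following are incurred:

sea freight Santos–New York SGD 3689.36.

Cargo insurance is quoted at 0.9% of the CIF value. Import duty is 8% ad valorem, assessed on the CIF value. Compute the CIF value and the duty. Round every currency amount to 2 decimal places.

CIF value: SGD 338407.50; import duty: SGD 27072.60

Let C be the CIF value. C = FOB price + freight + 0.9% × C
C − 0.9% × C = 331672.47 + 3689.36
0.991 × C = 335361.83
C = 335361.83 / 0.991 = 338407.50
Insurance premium = 0.9% × 338407.50 = 3045.67
Import duty = 338407.50 × 8% = 27072.60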